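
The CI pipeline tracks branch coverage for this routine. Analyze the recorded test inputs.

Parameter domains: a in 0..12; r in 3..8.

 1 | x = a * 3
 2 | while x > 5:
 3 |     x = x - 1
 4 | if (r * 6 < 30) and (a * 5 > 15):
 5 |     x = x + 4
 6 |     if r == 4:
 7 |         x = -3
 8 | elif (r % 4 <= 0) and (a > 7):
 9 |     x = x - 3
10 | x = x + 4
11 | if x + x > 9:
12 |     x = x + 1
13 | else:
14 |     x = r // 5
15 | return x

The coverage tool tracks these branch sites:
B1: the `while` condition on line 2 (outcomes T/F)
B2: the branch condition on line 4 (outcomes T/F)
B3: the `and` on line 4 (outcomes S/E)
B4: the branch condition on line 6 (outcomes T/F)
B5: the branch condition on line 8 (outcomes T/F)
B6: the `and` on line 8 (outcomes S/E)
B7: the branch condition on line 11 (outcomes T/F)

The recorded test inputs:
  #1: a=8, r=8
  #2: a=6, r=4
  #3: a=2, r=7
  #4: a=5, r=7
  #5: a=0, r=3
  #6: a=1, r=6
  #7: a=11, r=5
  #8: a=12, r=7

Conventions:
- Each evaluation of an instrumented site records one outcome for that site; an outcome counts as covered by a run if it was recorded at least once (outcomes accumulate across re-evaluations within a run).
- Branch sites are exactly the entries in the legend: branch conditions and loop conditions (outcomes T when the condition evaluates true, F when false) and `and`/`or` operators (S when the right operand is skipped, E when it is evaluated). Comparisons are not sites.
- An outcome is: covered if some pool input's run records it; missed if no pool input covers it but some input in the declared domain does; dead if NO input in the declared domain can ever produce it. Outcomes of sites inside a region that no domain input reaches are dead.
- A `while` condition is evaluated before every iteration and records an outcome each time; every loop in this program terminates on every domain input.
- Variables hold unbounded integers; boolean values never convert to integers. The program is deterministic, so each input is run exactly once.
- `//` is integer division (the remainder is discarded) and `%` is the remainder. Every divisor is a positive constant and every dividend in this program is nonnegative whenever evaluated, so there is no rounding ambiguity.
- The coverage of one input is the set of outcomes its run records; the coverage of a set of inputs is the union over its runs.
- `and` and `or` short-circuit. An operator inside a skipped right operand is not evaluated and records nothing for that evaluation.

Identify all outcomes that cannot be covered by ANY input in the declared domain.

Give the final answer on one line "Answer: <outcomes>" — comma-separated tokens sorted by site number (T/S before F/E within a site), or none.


checking every outcome against all 78 domain inputs:
  reachable outcomes have witnesses, e.g. B1=T (e.g. a=2, r=3), B1=F (e.g. a=0, r=3), B2=T (e.g. a=4, r=3), B2=F (e.g. a=0, r=3)
Answer: none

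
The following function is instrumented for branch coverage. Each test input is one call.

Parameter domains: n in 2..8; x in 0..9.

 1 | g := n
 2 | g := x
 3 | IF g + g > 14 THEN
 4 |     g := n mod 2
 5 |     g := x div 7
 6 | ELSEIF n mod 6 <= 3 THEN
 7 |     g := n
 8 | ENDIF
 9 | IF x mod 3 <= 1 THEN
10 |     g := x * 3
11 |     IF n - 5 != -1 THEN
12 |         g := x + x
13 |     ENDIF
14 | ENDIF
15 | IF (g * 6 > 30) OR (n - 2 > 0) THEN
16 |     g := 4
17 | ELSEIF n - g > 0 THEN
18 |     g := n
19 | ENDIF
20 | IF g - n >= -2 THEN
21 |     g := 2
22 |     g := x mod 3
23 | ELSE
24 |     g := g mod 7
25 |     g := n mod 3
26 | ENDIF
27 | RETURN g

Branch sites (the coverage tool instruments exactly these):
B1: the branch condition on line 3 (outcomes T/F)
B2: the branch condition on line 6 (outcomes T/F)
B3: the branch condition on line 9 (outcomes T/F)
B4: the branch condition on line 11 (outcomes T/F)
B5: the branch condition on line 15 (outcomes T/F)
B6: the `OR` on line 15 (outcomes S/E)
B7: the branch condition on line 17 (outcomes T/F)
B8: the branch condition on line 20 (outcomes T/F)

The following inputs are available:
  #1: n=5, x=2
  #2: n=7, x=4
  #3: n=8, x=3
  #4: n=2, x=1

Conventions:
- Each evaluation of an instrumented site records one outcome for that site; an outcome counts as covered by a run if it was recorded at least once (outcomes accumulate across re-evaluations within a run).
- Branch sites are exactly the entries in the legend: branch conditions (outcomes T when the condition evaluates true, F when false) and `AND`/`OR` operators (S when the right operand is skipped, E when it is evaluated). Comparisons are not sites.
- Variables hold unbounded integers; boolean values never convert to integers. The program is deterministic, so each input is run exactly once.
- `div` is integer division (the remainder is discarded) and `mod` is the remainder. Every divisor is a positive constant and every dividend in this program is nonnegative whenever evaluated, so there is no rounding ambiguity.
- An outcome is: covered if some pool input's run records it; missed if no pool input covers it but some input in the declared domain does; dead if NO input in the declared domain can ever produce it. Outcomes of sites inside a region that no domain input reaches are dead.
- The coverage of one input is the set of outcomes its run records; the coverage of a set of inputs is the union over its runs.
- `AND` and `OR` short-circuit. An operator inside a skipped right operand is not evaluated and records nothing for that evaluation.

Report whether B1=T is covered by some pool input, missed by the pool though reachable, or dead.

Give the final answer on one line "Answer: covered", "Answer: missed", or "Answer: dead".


no pool input records B1=T
but domain input (n=2, x=8) does record it -> reachable, so missed
Answer: missed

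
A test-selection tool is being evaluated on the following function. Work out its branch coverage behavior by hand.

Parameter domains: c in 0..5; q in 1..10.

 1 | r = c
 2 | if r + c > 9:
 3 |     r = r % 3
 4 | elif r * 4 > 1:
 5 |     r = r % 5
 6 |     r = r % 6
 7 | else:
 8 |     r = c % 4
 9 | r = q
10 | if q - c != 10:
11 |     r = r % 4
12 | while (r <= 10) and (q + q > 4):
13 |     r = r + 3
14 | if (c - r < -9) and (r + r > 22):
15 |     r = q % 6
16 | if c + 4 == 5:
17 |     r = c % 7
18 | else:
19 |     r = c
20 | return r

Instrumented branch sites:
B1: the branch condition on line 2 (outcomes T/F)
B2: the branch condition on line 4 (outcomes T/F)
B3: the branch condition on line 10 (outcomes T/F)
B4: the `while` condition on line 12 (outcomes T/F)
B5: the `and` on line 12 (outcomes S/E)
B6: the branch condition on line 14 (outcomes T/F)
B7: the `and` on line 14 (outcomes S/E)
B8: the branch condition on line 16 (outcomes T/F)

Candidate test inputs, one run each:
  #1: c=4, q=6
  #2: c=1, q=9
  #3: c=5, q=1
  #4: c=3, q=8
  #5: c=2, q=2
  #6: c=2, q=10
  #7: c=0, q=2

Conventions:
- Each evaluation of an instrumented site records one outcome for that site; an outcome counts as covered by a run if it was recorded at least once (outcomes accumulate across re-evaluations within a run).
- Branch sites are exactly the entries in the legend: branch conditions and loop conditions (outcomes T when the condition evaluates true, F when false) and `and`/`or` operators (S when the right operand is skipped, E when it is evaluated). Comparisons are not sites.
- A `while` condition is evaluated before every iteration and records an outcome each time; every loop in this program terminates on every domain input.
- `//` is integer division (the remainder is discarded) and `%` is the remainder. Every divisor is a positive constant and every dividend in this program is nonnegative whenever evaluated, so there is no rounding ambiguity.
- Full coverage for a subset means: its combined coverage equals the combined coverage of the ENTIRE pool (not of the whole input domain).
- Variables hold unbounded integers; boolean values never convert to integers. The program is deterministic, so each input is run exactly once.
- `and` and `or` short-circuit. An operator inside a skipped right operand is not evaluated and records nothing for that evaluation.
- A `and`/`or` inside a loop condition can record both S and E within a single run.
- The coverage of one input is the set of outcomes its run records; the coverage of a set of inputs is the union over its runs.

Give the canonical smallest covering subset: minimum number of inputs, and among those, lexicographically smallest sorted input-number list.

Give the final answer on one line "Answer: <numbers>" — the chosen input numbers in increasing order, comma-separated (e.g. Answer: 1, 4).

#1 (c=4, q=6) -> covered: B1=F, B2=T, B3=T, B4=T, B4=F, B5=S, B5=E, B6=F, B7=S, B8=F
#2 (c=1, q=9) -> covered: B1=F, B2=T, B3=T, B4=T, B4=F, B5=S, B5=E, B6=T, B7=E, B8=T
#3 (c=5, q=1) -> covered: B1=T, B3=T, B4=F, B5=E, B6=F, B7=S, B8=F
#4 (c=3, q=8) -> covered: B1=F, B2=T, B3=T, B4=T, B4=F, B5=S, B5=E, B6=F, B7=S, B8=F
#5 (c=2, q=2) -> covered: B1=F, B2=T, B3=T, B4=F, B5=E, B6=F, B7=S, B8=F
#6 (c=2, q=10) -> covered: B1=F, B2=T, B3=T, B4=T, B4=F, B5=S, B5=E, B6=F, B7=S, B8=F
#7 (c=0, q=2) -> covered: B1=F, B2=F, B3=T, B4=F, B5=E, B6=F, B7=S, B8=F
together the pool reaches 15 outcomes: B1=T, B1=F, B2=T, B2=F, B3=T, B4=T, B4=F, B5=S, B5=E, B6=T, B6=F, B7=S, B7=E, B8=T, B8=F
checked all size-1 subsets: none covers 15 outcomes (max 10/15)
checked all size-2 subsets: none covers 15 outcomes (max 14/15)
at size 3, {2, 3, 7} reaches all 15 outcomes; every lexicographically earlier size-3 subset fails

Answer: 2, 3, 7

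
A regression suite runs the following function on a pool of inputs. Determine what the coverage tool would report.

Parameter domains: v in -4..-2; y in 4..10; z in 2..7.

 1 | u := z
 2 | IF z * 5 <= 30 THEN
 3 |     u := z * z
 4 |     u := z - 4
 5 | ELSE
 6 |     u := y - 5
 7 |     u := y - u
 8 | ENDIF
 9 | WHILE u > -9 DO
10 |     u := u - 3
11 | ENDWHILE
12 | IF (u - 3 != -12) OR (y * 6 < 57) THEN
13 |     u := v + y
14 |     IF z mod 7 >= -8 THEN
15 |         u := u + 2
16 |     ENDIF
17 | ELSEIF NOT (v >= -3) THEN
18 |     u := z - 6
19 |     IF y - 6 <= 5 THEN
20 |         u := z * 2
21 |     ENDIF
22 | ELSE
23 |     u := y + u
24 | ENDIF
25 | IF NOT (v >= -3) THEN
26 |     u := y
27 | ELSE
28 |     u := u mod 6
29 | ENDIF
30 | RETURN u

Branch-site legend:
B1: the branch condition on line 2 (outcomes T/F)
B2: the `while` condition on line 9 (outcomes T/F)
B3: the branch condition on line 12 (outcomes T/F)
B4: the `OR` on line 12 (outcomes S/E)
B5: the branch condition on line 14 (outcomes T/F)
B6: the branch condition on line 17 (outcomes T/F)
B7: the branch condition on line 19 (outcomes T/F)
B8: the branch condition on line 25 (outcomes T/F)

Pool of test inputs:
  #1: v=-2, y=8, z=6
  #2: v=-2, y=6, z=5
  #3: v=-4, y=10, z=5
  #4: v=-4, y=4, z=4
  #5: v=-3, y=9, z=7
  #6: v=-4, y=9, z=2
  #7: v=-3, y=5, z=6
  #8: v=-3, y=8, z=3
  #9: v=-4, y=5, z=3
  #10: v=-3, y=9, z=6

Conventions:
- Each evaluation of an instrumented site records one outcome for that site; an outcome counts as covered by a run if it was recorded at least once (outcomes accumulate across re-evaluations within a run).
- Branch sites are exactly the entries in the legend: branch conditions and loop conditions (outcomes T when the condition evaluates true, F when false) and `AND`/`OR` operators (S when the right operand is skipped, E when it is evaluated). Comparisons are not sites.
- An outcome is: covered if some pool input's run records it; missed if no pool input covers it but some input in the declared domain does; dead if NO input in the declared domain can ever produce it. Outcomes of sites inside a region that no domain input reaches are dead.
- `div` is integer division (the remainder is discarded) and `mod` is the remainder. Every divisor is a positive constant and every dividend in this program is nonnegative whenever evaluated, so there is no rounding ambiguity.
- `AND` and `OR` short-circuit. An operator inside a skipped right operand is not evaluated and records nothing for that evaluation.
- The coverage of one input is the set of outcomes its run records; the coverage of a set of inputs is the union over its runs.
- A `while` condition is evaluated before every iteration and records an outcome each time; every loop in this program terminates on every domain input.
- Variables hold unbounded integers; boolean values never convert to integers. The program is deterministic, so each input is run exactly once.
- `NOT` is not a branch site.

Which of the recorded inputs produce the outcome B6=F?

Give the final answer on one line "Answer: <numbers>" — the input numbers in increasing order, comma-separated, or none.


input #1 (v=-2, y=8, z=6): never hits B6=F
input #2 (v=-2, y=6, z=5): never hits B6=F
input #3 (v=-4, y=10, z=5): never hits B6=F
input #4 (v=-4, y=4, z=4): never hits B6=F
input #5 (v=-3, y=9, z=7): never hits B6=F
input #6 (v=-4, y=9, z=2): never hits B6=F
input #7 (v=-3, y=5, z=6): never hits B6=F
input #8 (v=-3, y=8, z=3): never hits B6=F
input #9 (v=-4, y=5, z=3): never hits B6=F
input #10 (v=-3, y=9, z=6): never hits B6=F
Answer: none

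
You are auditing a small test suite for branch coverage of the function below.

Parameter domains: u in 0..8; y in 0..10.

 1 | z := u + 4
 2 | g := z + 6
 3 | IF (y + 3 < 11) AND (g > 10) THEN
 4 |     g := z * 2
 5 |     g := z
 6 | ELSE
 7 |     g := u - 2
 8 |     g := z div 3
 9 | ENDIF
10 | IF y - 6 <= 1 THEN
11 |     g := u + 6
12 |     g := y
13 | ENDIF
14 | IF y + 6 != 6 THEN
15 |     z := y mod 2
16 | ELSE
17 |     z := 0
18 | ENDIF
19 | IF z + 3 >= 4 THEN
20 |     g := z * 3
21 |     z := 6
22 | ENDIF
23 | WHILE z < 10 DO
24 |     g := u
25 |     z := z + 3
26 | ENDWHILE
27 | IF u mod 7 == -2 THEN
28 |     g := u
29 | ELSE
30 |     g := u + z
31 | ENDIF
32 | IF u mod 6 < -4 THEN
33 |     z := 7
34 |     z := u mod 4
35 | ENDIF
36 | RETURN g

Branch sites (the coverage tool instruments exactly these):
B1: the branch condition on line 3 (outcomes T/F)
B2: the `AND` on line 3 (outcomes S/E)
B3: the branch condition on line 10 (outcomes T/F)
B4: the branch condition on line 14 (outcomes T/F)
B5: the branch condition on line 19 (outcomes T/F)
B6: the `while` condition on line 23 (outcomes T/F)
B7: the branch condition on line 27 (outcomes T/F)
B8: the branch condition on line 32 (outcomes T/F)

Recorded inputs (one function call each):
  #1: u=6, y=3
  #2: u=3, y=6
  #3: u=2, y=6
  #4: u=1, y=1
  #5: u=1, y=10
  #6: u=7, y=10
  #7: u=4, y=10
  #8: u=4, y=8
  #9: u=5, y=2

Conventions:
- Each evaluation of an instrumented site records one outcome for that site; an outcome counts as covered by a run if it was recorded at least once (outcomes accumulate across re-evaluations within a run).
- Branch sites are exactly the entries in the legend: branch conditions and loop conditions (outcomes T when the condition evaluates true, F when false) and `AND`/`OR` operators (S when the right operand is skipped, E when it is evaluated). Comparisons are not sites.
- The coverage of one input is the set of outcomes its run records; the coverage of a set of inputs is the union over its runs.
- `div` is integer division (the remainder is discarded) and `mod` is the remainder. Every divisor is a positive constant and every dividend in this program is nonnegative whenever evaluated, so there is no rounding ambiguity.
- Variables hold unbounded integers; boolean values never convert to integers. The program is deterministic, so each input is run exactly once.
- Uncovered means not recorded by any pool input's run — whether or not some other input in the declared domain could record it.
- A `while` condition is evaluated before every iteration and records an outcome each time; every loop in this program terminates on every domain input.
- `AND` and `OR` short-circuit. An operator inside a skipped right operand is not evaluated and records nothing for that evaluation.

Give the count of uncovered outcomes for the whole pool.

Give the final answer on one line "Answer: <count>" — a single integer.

run #1 (u=6, y=3) records B1=T, B2=E, B3=T, B4=T, B5=T, B6=T, B6=F, B7=F, B8=F
run #2 (u=3, y=6) records B1=T, B2=E, B3=T, B4=T, B5=F, B6=T, B6=F, B7=F, B8=F
run #3 (u=2, y=6) records B1=T, B2=E, B3=T, B4=T, B5=F, B6=T, B6=F, B7=F, B8=F
run #4 (u=1, y=1) records B1=T, B2=E, B3=T, B4=T, B5=T, B6=T, B6=F, B7=F, B8=F
run #5 (u=1, y=10) records B1=F, B2=S, B3=F, B4=T, B5=F, B6=T, B6=F, B7=F, B8=F
run #6 (u=7, y=10) records B1=F, B2=S, B3=F, B4=T, B5=F, B6=T, B6=F, B7=F, B8=F
run #7 (u=4, y=10) records B1=F, B2=S, B3=F, B4=T, B5=F, B6=T, B6=F, B7=F, B8=F
run #8 (u=4, y=8) records B1=F, B2=S, B3=F, B4=T, B5=F, B6=T, B6=F, B7=F, B8=F
run #9 (u=5, y=2) records B1=T, B2=E, B3=T, B4=T, B5=F, B6=T, B6=F, B7=F, B8=F
union over the pool: B1=T, B1=F, B2=S, B2=E, B3=T, B3=F, B4=T, B5=T, B5=F, B6=T, B6=F, B7=F, B8=F
uncovered (3 of 16): B4=F, B7=T, B8=T

Answer: 3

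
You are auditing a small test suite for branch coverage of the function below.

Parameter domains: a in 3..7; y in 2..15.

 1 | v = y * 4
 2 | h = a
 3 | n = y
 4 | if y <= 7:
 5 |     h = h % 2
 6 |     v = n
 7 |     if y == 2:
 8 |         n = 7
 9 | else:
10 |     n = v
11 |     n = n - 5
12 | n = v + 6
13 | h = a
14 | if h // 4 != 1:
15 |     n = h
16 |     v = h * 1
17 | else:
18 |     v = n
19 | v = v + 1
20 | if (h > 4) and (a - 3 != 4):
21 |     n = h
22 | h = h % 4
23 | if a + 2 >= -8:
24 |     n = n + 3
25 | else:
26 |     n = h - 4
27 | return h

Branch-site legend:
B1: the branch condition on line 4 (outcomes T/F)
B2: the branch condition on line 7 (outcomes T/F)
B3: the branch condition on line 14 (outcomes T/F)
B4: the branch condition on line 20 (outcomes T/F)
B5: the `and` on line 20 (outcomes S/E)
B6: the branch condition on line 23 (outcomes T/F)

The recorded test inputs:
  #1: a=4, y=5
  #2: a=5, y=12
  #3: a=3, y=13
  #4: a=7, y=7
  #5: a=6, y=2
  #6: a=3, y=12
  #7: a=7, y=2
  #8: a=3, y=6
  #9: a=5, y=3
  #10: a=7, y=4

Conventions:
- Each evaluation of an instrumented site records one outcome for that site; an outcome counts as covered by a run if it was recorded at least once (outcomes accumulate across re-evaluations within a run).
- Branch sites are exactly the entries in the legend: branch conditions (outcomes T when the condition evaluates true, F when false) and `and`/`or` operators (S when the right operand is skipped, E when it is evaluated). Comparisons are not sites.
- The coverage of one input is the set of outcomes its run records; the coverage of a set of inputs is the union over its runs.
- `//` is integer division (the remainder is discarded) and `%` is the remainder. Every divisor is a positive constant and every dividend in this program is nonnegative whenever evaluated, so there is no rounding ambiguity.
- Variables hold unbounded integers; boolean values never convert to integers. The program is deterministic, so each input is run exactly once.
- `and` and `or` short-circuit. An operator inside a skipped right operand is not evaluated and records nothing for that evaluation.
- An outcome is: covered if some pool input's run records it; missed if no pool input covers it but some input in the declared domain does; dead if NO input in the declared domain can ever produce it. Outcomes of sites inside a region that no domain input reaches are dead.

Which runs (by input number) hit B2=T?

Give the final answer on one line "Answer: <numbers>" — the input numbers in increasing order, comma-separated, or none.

input #1 (a=4, y=5): never hits B2=T
input #2 (a=5, y=12): never hits B2=T
input #3 (a=3, y=13): never hits B2=T
input #4 (a=7, y=7): never hits B2=T
input #5 (a=6, y=2): hits B2=T
input #6 (a=3, y=12): never hits B2=T
input #7 (a=7, y=2): hits B2=T
input #8 (a=3, y=6): never hits B2=T
input #9 (a=5, y=3): never hits B2=T
input #10 (a=7, y=4): never hits B2=T

Answer: 5, 7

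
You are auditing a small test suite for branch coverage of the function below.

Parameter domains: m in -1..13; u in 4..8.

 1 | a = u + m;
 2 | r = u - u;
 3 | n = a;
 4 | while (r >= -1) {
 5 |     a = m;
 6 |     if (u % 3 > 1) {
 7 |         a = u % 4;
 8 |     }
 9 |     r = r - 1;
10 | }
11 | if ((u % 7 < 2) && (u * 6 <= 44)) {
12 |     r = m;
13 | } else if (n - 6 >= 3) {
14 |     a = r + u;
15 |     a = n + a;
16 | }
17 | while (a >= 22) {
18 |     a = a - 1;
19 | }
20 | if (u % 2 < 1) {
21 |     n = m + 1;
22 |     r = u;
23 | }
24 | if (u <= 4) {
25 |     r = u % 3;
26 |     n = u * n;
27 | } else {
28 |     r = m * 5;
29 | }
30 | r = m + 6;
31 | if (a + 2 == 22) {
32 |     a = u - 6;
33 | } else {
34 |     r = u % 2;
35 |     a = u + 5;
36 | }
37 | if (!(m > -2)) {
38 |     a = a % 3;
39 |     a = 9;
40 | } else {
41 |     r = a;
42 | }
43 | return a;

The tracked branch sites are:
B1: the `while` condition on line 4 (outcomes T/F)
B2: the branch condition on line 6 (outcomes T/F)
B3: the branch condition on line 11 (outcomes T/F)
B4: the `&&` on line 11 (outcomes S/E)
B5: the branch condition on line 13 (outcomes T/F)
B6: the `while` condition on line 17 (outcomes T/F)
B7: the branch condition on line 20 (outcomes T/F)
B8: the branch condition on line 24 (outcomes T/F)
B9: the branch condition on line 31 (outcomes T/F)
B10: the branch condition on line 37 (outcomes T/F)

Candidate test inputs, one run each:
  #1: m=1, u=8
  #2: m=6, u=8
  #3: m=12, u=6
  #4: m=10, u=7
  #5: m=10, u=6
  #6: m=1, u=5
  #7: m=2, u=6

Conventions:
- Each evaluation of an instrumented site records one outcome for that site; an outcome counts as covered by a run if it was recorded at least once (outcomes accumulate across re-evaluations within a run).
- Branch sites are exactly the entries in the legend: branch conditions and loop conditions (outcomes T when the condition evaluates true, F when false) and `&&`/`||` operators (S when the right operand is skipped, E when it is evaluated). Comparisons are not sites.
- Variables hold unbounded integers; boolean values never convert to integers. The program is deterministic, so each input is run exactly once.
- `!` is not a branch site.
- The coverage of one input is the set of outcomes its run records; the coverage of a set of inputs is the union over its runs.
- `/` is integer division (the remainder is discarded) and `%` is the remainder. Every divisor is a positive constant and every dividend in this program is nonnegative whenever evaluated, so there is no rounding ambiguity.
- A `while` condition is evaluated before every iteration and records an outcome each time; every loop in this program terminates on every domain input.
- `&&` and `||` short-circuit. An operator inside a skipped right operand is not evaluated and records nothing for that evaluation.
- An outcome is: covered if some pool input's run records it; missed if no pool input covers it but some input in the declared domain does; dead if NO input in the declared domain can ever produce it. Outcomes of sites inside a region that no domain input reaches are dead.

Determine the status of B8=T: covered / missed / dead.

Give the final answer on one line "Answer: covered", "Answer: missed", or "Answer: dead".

no pool input records B8=T
but domain input (m=-1, u=4) does record it -> reachable, so missed

Answer: missed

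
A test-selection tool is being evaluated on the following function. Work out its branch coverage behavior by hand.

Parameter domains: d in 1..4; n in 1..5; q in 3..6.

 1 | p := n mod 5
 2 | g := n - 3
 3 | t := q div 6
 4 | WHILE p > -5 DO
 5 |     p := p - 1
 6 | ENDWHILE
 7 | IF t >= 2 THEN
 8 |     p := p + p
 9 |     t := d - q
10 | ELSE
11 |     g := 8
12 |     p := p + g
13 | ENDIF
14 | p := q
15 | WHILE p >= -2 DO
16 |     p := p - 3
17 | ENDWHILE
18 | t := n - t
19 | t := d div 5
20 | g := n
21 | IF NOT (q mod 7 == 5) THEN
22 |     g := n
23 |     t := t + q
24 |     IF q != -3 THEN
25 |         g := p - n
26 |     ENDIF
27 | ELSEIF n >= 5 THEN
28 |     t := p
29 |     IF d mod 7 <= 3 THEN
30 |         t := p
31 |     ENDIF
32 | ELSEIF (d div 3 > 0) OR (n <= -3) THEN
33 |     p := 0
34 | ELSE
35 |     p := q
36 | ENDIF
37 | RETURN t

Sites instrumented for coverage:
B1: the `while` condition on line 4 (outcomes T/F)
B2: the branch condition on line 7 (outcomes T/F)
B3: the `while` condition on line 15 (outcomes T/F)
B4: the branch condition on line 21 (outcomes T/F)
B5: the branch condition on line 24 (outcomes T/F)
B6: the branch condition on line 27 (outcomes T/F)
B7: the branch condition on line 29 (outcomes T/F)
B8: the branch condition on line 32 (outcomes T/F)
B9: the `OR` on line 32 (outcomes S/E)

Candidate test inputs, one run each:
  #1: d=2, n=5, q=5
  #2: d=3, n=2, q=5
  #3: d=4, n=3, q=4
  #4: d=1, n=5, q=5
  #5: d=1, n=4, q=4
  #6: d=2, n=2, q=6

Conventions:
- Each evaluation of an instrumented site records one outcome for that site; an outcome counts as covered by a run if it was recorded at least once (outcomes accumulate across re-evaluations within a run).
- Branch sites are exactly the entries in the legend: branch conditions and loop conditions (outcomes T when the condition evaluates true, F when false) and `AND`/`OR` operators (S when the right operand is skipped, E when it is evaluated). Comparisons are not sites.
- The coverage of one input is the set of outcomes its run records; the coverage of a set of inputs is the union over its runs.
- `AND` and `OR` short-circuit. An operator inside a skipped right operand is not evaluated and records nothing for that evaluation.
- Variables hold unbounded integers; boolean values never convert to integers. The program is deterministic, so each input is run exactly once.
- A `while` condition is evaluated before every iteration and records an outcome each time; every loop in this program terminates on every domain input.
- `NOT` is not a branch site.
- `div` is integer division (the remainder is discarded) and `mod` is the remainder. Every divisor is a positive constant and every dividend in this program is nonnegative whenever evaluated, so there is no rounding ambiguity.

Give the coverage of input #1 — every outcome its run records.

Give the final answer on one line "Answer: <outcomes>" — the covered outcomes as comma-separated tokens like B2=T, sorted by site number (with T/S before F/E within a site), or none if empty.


Simulating input #1 (d=2, n=5, q=5) step by step:
  B1->T, B1->T, B1->T, B1->T, B1->T, B1->F, B2->F, B3->T, B3->T, B3->T
  B3->F, B4->F, B6->T, B7->T
as a set, this run covers: B1=T, B1=F, B2=F, B3=T, B3=F, B4=F, B6=T, B7=T
Answer: B1=T, B1=F, B2=F, B3=T, B3=F, B4=F, B6=T, B7=T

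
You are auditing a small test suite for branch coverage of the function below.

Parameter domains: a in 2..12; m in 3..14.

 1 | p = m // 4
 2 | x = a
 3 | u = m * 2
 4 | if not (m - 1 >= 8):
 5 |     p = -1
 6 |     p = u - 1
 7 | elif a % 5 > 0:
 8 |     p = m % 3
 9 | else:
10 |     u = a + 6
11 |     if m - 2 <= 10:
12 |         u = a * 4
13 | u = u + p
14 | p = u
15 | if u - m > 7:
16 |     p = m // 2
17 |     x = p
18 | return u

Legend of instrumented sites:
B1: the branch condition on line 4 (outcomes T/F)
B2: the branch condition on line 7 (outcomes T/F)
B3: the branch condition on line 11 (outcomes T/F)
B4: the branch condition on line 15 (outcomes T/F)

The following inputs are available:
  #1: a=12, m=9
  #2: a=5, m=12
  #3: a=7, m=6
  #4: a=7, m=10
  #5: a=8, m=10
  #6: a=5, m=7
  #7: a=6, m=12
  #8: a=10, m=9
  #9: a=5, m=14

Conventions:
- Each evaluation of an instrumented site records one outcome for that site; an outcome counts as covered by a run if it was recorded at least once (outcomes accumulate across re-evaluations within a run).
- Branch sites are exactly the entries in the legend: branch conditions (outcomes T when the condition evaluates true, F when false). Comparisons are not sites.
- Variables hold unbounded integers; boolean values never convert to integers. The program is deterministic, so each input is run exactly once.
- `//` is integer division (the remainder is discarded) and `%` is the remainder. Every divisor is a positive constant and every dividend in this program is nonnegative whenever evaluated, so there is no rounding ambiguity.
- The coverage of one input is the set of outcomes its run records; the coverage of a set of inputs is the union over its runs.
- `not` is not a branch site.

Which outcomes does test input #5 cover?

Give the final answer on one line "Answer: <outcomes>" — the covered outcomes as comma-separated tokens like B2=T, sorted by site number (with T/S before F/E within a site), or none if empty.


Running input #5 (a=8, m=10), event by event:
  B1->F, B2->T, B4->T
deduplicating events, the covered set is: B1=F, B2=T, B4=T
Answer: B1=F, B2=T, B4=T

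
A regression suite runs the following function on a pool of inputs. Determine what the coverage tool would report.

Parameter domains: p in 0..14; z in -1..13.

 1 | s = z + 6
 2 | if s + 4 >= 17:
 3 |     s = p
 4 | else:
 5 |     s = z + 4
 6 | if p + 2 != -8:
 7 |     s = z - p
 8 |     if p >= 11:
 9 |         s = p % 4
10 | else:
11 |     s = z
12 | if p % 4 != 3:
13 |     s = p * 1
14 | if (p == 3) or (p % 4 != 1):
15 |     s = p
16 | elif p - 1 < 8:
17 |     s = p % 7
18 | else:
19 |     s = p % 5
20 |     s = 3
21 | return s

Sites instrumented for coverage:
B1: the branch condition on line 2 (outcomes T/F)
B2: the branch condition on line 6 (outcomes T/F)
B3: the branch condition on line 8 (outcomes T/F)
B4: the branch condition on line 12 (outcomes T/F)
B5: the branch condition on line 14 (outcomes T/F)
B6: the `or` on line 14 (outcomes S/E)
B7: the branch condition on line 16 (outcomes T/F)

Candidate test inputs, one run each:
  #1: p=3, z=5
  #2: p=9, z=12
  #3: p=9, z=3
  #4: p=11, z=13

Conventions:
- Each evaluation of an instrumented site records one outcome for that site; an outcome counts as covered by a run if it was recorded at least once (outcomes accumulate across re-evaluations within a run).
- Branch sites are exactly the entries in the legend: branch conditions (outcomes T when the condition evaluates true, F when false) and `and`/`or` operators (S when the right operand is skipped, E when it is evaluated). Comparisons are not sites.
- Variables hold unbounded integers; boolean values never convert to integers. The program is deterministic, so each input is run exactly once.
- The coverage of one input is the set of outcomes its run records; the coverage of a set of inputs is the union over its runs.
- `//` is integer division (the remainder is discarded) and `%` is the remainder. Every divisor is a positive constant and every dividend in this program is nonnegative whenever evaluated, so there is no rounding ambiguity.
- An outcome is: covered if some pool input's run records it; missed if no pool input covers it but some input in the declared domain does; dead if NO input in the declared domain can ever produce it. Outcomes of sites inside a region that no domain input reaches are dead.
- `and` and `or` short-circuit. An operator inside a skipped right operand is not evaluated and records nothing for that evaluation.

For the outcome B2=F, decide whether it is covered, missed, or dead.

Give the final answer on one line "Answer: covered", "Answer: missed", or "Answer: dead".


no pool input records B2=F
checking all 225 inputs in the declared domain: B2=F is never recorded -> dead
Answer: dead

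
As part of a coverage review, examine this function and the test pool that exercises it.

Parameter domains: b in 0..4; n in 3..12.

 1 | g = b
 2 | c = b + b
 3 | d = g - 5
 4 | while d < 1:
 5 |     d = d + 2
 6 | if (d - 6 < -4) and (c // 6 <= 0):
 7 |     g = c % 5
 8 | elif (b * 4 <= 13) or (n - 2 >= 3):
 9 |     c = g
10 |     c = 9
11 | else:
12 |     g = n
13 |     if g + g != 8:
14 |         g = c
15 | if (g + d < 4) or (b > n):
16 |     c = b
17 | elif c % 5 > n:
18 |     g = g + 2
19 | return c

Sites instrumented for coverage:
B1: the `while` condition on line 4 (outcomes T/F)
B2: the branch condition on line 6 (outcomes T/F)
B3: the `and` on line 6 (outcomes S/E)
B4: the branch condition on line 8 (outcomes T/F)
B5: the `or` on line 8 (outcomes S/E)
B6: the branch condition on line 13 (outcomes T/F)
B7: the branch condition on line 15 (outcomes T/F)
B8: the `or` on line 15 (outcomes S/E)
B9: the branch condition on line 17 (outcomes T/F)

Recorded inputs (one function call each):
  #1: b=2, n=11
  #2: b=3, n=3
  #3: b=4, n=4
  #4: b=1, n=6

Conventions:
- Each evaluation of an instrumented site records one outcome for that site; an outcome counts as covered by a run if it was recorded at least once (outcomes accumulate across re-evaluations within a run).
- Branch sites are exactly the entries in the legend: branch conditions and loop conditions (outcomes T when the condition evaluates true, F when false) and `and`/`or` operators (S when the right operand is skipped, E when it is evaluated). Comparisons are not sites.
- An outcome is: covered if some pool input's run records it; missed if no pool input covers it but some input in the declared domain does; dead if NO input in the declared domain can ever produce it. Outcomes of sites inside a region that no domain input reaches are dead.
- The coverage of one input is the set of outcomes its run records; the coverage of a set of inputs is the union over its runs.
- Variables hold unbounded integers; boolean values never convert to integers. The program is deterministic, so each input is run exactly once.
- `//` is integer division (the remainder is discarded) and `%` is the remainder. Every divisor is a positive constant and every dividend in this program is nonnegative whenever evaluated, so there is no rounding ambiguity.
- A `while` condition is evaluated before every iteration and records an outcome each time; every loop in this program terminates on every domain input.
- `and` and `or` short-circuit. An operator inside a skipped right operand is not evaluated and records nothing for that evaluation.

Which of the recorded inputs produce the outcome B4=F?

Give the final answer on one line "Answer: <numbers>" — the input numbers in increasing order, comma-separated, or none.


input #1 (b=2, n=11): does not produce B4=F
input #2 (b=3, n=3): does not produce B4=F
input #3 (b=4, n=4): produces B4=F
input #4 (b=1, n=6): does not produce B4=F
Answer: 3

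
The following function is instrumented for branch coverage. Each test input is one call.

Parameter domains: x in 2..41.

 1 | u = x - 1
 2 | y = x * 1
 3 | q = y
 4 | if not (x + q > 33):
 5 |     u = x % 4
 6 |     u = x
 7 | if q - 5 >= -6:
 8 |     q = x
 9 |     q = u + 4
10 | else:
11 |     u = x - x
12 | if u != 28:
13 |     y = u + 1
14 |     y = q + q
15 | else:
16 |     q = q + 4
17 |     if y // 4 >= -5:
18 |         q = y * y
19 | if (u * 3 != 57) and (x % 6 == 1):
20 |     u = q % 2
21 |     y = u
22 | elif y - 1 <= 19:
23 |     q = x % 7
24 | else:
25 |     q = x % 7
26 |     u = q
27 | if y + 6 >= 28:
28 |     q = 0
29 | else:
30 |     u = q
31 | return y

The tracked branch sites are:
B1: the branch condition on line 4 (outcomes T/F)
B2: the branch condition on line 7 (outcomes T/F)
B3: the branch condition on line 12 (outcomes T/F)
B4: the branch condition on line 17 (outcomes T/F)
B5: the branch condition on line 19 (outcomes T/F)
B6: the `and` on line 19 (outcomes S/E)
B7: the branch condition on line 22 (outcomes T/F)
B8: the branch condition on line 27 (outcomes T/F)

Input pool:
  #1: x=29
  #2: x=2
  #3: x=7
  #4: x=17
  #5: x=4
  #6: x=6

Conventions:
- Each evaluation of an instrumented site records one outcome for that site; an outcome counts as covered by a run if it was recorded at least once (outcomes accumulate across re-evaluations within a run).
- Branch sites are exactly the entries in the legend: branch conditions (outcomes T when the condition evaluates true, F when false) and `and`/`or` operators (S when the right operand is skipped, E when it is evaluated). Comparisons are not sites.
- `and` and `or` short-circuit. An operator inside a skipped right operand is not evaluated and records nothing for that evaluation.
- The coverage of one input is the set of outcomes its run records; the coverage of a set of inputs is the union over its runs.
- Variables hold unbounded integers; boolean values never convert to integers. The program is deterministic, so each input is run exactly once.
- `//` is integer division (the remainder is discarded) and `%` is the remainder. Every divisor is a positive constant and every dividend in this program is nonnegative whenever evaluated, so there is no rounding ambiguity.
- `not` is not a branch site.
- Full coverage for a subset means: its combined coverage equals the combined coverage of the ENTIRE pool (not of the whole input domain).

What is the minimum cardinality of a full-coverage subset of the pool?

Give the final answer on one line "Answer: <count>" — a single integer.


run #1 (x=29) records B1=F, B2=T, B3=F, B4=T, B5=F, B6=E, B7=F, B8=T
run #2 (x=2) records B1=T, B2=T, B3=T, B5=F, B6=E, B7=T, B8=F
run #3 (x=7) records B1=T, B2=T, B3=T, B5=T, B6=E, B8=F
run #4 (x=17) records B1=F, B2=T, B3=T, B5=F, B6=E, B7=F, B8=T
run #5 (x=4) records B1=T, B2=T, B3=T, B5=F, B6=E, B7=T, B8=F
run #6 (x=6) records B1=T, B2=T, B3=T, B5=F, B6=E, B7=T, B8=F
together the pool reaches 13 outcomes: B1=T, B1=F, B2=T, B3=T, B3=F, B4=T, B5=T, B5=F, B6=E, B7=T, B7=F, B8=T, B8=F
size 1 is not enough: best union over all size-1 subsets is 8/13
size 2 is not enough: best union over all size-2 subsets is 12/13
at size 3, {1, 2, 3} reaches all 13 outcomes; every lexicographically earlier size-3 subset fails
Answer: 3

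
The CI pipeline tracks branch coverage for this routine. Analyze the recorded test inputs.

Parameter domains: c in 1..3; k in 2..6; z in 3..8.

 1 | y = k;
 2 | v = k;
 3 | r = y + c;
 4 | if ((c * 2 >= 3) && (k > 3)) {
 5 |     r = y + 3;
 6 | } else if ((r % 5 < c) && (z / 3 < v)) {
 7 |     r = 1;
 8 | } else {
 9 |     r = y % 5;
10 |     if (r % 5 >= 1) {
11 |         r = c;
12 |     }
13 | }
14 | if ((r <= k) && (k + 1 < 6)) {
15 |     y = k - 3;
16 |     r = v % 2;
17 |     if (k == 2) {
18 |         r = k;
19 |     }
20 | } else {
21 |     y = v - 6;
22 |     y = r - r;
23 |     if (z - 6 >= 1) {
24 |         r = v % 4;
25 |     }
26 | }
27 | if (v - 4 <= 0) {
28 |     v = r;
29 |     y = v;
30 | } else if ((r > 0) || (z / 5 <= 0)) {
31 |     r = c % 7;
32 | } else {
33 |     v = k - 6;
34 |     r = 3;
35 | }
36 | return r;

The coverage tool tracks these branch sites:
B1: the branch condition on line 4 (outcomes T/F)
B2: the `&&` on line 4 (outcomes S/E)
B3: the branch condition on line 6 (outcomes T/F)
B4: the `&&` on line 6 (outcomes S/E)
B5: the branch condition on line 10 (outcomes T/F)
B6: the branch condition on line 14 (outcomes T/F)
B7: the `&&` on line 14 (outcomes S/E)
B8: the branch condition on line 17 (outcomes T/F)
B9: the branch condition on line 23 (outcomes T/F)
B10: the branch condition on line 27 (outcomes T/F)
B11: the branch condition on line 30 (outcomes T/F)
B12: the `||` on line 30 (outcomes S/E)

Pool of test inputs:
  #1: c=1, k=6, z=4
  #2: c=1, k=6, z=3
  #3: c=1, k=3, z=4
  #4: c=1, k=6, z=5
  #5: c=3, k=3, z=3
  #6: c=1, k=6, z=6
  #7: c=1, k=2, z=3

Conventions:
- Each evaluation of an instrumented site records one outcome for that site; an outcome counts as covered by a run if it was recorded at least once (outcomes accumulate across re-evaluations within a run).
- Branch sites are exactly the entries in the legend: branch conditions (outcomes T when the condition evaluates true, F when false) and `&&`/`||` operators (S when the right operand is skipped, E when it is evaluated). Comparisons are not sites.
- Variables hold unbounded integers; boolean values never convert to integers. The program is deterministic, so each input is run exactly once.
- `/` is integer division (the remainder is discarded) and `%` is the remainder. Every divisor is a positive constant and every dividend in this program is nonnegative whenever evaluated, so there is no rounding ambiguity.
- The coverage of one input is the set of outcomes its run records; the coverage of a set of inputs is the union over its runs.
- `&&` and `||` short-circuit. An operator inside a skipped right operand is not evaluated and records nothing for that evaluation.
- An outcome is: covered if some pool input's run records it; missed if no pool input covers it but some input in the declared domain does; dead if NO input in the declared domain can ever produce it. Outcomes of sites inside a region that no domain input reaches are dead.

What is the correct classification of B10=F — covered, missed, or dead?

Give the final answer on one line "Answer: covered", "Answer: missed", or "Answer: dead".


B10=F is recorded by pool input(s) 1, 2, 4, 6 -> covered
Answer: covered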